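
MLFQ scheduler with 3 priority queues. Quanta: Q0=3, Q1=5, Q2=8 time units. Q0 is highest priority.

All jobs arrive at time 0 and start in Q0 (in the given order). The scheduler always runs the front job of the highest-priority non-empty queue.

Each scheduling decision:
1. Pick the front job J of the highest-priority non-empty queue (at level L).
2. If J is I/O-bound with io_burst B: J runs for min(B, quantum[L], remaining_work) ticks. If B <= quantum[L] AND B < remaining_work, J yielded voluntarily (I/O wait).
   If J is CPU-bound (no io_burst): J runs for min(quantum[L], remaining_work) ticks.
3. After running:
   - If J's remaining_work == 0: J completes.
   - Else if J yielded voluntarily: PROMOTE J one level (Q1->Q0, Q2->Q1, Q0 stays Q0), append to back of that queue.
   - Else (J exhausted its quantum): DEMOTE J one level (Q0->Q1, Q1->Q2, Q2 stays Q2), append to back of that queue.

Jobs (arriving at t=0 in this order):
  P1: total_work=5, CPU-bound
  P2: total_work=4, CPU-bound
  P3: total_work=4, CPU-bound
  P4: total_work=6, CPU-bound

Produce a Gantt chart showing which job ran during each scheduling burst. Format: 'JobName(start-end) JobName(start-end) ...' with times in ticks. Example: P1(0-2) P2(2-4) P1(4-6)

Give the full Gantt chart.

Answer: P1(0-3) P2(3-6) P3(6-9) P4(9-12) P1(12-14) P2(14-15) P3(15-16) P4(16-19)

Derivation:
t=0-3: P1@Q0 runs 3, rem=2, quantum used, demote→Q1. Q0=[P2,P3,P4] Q1=[P1] Q2=[]
t=3-6: P2@Q0 runs 3, rem=1, quantum used, demote→Q1. Q0=[P3,P4] Q1=[P1,P2] Q2=[]
t=6-9: P3@Q0 runs 3, rem=1, quantum used, demote→Q1. Q0=[P4] Q1=[P1,P2,P3] Q2=[]
t=9-12: P4@Q0 runs 3, rem=3, quantum used, demote→Q1. Q0=[] Q1=[P1,P2,P3,P4] Q2=[]
t=12-14: P1@Q1 runs 2, rem=0, completes. Q0=[] Q1=[P2,P3,P4] Q2=[]
t=14-15: P2@Q1 runs 1, rem=0, completes. Q0=[] Q1=[P3,P4] Q2=[]
t=15-16: P3@Q1 runs 1, rem=0, completes. Q0=[] Q1=[P4] Q2=[]
t=16-19: P4@Q1 runs 3, rem=0, completes. Q0=[] Q1=[] Q2=[]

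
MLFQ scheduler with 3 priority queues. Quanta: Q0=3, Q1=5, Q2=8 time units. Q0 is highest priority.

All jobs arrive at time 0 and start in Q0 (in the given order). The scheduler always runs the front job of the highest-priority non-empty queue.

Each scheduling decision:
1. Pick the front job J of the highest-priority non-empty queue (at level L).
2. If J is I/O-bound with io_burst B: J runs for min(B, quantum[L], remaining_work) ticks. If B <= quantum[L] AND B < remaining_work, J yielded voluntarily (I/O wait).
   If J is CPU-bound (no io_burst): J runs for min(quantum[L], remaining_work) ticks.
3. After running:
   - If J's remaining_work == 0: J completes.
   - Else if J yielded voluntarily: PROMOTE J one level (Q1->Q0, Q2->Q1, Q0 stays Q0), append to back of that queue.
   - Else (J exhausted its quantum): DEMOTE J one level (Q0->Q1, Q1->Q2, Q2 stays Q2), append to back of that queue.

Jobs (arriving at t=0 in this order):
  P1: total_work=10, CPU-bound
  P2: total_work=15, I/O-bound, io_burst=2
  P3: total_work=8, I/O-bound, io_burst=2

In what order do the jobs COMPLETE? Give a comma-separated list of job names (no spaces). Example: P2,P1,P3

t=0-3: P1@Q0 runs 3, rem=7, quantum used, demote→Q1. Q0=[P2,P3] Q1=[P1] Q2=[]
t=3-5: P2@Q0 runs 2, rem=13, I/O yield, promote→Q0. Q0=[P3,P2] Q1=[P1] Q2=[]
t=5-7: P3@Q0 runs 2, rem=6, I/O yield, promote→Q0. Q0=[P2,P3] Q1=[P1] Q2=[]
t=7-9: P2@Q0 runs 2, rem=11, I/O yield, promote→Q0. Q0=[P3,P2] Q1=[P1] Q2=[]
t=9-11: P3@Q0 runs 2, rem=4, I/O yield, promote→Q0. Q0=[P2,P3] Q1=[P1] Q2=[]
t=11-13: P2@Q0 runs 2, rem=9, I/O yield, promote→Q0. Q0=[P3,P2] Q1=[P1] Q2=[]
t=13-15: P3@Q0 runs 2, rem=2, I/O yield, promote→Q0. Q0=[P2,P3] Q1=[P1] Q2=[]
t=15-17: P2@Q0 runs 2, rem=7, I/O yield, promote→Q0. Q0=[P3,P2] Q1=[P1] Q2=[]
t=17-19: P3@Q0 runs 2, rem=0, completes. Q0=[P2] Q1=[P1] Q2=[]
t=19-21: P2@Q0 runs 2, rem=5, I/O yield, promote→Q0. Q0=[P2] Q1=[P1] Q2=[]
t=21-23: P2@Q0 runs 2, rem=3, I/O yield, promote→Q0. Q0=[P2] Q1=[P1] Q2=[]
t=23-25: P2@Q0 runs 2, rem=1, I/O yield, promote→Q0. Q0=[P2] Q1=[P1] Q2=[]
t=25-26: P2@Q0 runs 1, rem=0, completes. Q0=[] Q1=[P1] Q2=[]
t=26-31: P1@Q1 runs 5, rem=2, quantum used, demote→Q2. Q0=[] Q1=[] Q2=[P1]
t=31-33: P1@Q2 runs 2, rem=0, completes. Q0=[] Q1=[] Q2=[]

Answer: P3,P2,P1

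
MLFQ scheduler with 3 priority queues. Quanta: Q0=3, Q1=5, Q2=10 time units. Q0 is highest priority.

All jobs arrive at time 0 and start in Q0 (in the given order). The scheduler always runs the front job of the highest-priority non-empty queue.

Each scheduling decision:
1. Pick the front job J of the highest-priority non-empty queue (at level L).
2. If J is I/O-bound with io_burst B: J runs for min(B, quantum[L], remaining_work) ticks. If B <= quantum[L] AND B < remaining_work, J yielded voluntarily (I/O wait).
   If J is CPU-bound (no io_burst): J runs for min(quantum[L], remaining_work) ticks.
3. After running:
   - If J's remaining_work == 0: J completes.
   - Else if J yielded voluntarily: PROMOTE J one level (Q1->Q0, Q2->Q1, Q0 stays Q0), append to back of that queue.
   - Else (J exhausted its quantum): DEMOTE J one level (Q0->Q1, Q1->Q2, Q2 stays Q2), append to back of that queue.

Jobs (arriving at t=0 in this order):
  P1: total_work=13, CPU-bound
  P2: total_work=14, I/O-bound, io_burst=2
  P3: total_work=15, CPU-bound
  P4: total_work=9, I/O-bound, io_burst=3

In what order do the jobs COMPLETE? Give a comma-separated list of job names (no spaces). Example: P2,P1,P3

t=0-3: P1@Q0 runs 3, rem=10, quantum used, demote→Q1. Q0=[P2,P3,P4] Q1=[P1] Q2=[]
t=3-5: P2@Q0 runs 2, rem=12, I/O yield, promote→Q0. Q0=[P3,P4,P2] Q1=[P1] Q2=[]
t=5-8: P3@Q0 runs 3, rem=12, quantum used, demote→Q1. Q0=[P4,P2] Q1=[P1,P3] Q2=[]
t=8-11: P4@Q0 runs 3, rem=6, I/O yield, promote→Q0. Q0=[P2,P4] Q1=[P1,P3] Q2=[]
t=11-13: P2@Q0 runs 2, rem=10, I/O yield, promote→Q0. Q0=[P4,P2] Q1=[P1,P3] Q2=[]
t=13-16: P4@Q0 runs 3, rem=3, I/O yield, promote→Q0. Q0=[P2,P4] Q1=[P1,P3] Q2=[]
t=16-18: P2@Q0 runs 2, rem=8, I/O yield, promote→Q0. Q0=[P4,P2] Q1=[P1,P3] Q2=[]
t=18-21: P4@Q0 runs 3, rem=0, completes. Q0=[P2] Q1=[P1,P3] Q2=[]
t=21-23: P2@Q0 runs 2, rem=6, I/O yield, promote→Q0. Q0=[P2] Q1=[P1,P3] Q2=[]
t=23-25: P2@Q0 runs 2, rem=4, I/O yield, promote→Q0. Q0=[P2] Q1=[P1,P3] Q2=[]
t=25-27: P2@Q0 runs 2, rem=2, I/O yield, promote→Q0. Q0=[P2] Q1=[P1,P3] Q2=[]
t=27-29: P2@Q0 runs 2, rem=0, completes. Q0=[] Q1=[P1,P3] Q2=[]
t=29-34: P1@Q1 runs 5, rem=5, quantum used, demote→Q2. Q0=[] Q1=[P3] Q2=[P1]
t=34-39: P3@Q1 runs 5, rem=7, quantum used, demote→Q2. Q0=[] Q1=[] Q2=[P1,P3]
t=39-44: P1@Q2 runs 5, rem=0, completes. Q0=[] Q1=[] Q2=[P3]
t=44-51: P3@Q2 runs 7, rem=0, completes. Q0=[] Q1=[] Q2=[]

Answer: P4,P2,P1,P3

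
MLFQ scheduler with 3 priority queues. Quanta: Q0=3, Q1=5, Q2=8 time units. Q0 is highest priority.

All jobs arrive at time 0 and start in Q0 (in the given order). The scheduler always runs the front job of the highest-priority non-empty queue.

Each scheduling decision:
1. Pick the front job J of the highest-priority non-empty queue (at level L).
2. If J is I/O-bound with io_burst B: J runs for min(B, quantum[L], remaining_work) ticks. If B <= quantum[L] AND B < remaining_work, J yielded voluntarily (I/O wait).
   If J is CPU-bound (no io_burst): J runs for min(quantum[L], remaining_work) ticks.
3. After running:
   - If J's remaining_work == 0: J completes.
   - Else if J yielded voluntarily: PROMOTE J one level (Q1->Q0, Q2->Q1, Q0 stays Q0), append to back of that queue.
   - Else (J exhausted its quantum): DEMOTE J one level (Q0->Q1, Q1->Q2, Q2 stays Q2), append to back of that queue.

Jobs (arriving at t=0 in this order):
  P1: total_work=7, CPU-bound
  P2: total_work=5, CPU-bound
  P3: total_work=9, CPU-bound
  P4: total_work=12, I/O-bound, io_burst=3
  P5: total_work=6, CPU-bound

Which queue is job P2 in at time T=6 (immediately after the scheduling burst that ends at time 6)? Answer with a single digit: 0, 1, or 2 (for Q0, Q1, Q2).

Answer: 1

Derivation:
t=0-3: P1@Q0 runs 3, rem=4, quantum used, demote→Q1. Q0=[P2,P3,P4,P5] Q1=[P1] Q2=[]
t=3-6: P2@Q0 runs 3, rem=2, quantum used, demote→Q1. Q0=[P3,P4,P5] Q1=[P1,P2] Q2=[]
t=6-9: P3@Q0 runs 3, rem=6, quantum used, demote→Q1. Q0=[P4,P5] Q1=[P1,P2,P3] Q2=[]
t=9-12: P4@Q0 runs 3, rem=9, I/O yield, promote→Q0. Q0=[P5,P4] Q1=[P1,P2,P3] Q2=[]
t=12-15: P5@Q0 runs 3, rem=3, quantum used, demote→Q1. Q0=[P4] Q1=[P1,P2,P3,P5] Q2=[]
t=15-18: P4@Q0 runs 3, rem=6, I/O yield, promote→Q0. Q0=[P4] Q1=[P1,P2,P3,P5] Q2=[]
t=18-21: P4@Q0 runs 3, rem=3, I/O yield, promote→Q0. Q0=[P4] Q1=[P1,P2,P3,P5] Q2=[]
t=21-24: P4@Q0 runs 3, rem=0, completes. Q0=[] Q1=[P1,P2,P3,P5] Q2=[]
t=24-28: P1@Q1 runs 4, rem=0, completes. Q0=[] Q1=[P2,P3,P5] Q2=[]
t=28-30: P2@Q1 runs 2, rem=0, completes. Q0=[] Q1=[P3,P5] Q2=[]
t=30-35: P3@Q1 runs 5, rem=1, quantum used, demote→Q2. Q0=[] Q1=[P5] Q2=[P3]
t=35-38: P5@Q1 runs 3, rem=0, completes. Q0=[] Q1=[] Q2=[P3]
t=38-39: P3@Q2 runs 1, rem=0, completes. Q0=[] Q1=[] Q2=[]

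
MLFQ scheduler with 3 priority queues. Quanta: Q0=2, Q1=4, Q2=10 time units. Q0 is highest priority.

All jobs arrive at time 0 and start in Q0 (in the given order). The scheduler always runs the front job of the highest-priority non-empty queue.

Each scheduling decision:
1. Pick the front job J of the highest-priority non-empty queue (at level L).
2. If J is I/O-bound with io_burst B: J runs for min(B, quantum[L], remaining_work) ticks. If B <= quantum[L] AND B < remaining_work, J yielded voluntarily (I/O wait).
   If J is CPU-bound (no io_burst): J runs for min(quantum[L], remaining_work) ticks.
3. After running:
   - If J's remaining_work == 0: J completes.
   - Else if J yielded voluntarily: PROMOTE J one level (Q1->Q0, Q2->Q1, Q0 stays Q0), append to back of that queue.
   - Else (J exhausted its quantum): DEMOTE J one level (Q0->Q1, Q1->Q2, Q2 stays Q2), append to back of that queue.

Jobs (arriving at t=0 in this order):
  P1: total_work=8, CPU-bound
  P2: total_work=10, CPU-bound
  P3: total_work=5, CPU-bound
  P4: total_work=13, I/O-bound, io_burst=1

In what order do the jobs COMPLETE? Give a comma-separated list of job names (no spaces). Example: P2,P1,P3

t=0-2: P1@Q0 runs 2, rem=6, quantum used, demote→Q1. Q0=[P2,P3,P4] Q1=[P1] Q2=[]
t=2-4: P2@Q0 runs 2, rem=8, quantum used, demote→Q1. Q0=[P3,P4] Q1=[P1,P2] Q2=[]
t=4-6: P3@Q0 runs 2, rem=3, quantum used, demote→Q1. Q0=[P4] Q1=[P1,P2,P3] Q2=[]
t=6-7: P4@Q0 runs 1, rem=12, I/O yield, promote→Q0. Q0=[P4] Q1=[P1,P2,P3] Q2=[]
t=7-8: P4@Q0 runs 1, rem=11, I/O yield, promote→Q0. Q0=[P4] Q1=[P1,P2,P3] Q2=[]
t=8-9: P4@Q0 runs 1, rem=10, I/O yield, promote→Q0. Q0=[P4] Q1=[P1,P2,P3] Q2=[]
t=9-10: P4@Q0 runs 1, rem=9, I/O yield, promote→Q0. Q0=[P4] Q1=[P1,P2,P3] Q2=[]
t=10-11: P4@Q0 runs 1, rem=8, I/O yield, promote→Q0. Q0=[P4] Q1=[P1,P2,P3] Q2=[]
t=11-12: P4@Q0 runs 1, rem=7, I/O yield, promote→Q0. Q0=[P4] Q1=[P1,P2,P3] Q2=[]
t=12-13: P4@Q0 runs 1, rem=6, I/O yield, promote→Q0. Q0=[P4] Q1=[P1,P2,P3] Q2=[]
t=13-14: P4@Q0 runs 1, rem=5, I/O yield, promote→Q0. Q0=[P4] Q1=[P1,P2,P3] Q2=[]
t=14-15: P4@Q0 runs 1, rem=4, I/O yield, promote→Q0. Q0=[P4] Q1=[P1,P2,P3] Q2=[]
t=15-16: P4@Q0 runs 1, rem=3, I/O yield, promote→Q0. Q0=[P4] Q1=[P1,P2,P3] Q2=[]
t=16-17: P4@Q0 runs 1, rem=2, I/O yield, promote→Q0. Q0=[P4] Q1=[P1,P2,P3] Q2=[]
t=17-18: P4@Q0 runs 1, rem=1, I/O yield, promote→Q0. Q0=[P4] Q1=[P1,P2,P3] Q2=[]
t=18-19: P4@Q0 runs 1, rem=0, completes. Q0=[] Q1=[P1,P2,P3] Q2=[]
t=19-23: P1@Q1 runs 4, rem=2, quantum used, demote→Q2. Q0=[] Q1=[P2,P3] Q2=[P1]
t=23-27: P2@Q1 runs 4, rem=4, quantum used, demote→Q2. Q0=[] Q1=[P3] Q2=[P1,P2]
t=27-30: P3@Q1 runs 3, rem=0, completes. Q0=[] Q1=[] Q2=[P1,P2]
t=30-32: P1@Q2 runs 2, rem=0, completes. Q0=[] Q1=[] Q2=[P2]
t=32-36: P2@Q2 runs 4, rem=0, completes. Q0=[] Q1=[] Q2=[]

Answer: P4,P3,P1,P2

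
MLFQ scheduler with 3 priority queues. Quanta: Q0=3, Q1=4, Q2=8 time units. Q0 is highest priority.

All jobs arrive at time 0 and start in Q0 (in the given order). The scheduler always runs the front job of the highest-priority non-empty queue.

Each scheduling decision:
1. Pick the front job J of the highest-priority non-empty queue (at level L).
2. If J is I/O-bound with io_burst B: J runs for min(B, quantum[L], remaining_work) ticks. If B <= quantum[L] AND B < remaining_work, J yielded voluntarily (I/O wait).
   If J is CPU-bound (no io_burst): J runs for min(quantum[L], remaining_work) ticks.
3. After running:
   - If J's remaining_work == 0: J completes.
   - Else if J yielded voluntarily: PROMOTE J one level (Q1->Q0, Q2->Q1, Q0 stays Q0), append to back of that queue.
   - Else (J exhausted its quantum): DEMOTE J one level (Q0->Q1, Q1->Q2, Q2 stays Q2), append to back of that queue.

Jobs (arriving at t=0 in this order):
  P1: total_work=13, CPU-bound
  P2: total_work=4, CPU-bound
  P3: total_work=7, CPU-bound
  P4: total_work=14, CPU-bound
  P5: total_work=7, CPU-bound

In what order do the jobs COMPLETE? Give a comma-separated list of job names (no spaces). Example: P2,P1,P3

t=0-3: P1@Q0 runs 3, rem=10, quantum used, demote→Q1. Q0=[P2,P3,P4,P5] Q1=[P1] Q2=[]
t=3-6: P2@Q0 runs 3, rem=1, quantum used, demote→Q1. Q0=[P3,P4,P5] Q1=[P1,P2] Q2=[]
t=6-9: P3@Q0 runs 3, rem=4, quantum used, demote→Q1. Q0=[P4,P5] Q1=[P1,P2,P3] Q2=[]
t=9-12: P4@Q0 runs 3, rem=11, quantum used, demote→Q1. Q0=[P5] Q1=[P1,P2,P3,P4] Q2=[]
t=12-15: P5@Q0 runs 3, rem=4, quantum used, demote→Q1. Q0=[] Q1=[P1,P2,P3,P4,P5] Q2=[]
t=15-19: P1@Q1 runs 4, rem=6, quantum used, demote→Q2. Q0=[] Q1=[P2,P3,P4,P5] Q2=[P1]
t=19-20: P2@Q1 runs 1, rem=0, completes. Q0=[] Q1=[P3,P4,P5] Q2=[P1]
t=20-24: P3@Q1 runs 4, rem=0, completes. Q0=[] Q1=[P4,P5] Q2=[P1]
t=24-28: P4@Q1 runs 4, rem=7, quantum used, demote→Q2. Q0=[] Q1=[P5] Q2=[P1,P4]
t=28-32: P5@Q1 runs 4, rem=0, completes. Q0=[] Q1=[] Q2=[P1,P4]
t=32-38: P1@Q2 runs 6, rem=0, completes. Q0=[] Q1=[] Q2=[P4]
t=38-45: P4@Q2 runs 7, rem=0, completes. Q0=[] Q1=[] Q2=[]

Answer: P2,P3,P5,P1,P4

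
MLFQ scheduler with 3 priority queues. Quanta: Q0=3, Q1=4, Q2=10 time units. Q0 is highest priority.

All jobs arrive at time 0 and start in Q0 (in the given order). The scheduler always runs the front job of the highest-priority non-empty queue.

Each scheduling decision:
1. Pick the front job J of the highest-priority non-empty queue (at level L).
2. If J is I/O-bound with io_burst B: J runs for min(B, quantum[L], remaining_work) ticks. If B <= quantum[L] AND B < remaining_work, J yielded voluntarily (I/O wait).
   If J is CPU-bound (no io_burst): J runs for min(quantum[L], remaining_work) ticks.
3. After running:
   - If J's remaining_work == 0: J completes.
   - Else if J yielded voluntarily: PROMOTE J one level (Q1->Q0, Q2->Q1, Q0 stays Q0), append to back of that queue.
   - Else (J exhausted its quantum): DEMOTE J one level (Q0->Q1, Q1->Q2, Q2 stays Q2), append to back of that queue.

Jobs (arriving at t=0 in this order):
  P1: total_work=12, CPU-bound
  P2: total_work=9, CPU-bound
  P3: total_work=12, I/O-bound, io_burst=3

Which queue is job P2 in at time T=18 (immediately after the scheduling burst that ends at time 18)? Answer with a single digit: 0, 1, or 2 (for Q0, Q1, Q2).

t=0-3: P1@Q0 runs 3, rem=9, quantum used, demote→Q1. Q0=[P2,P3] Q1=[P1] Q2=[]
t=3-6: P2@Q0 runs 3, rem=6, quantum used, demote→Q1. Q0=[P3] Q1=[P1,P2] Q2=[]
t=6-9: P3@Q0 runs 3, rem=9, I/O yield, promote→Q0. Q0=[P3] Q1=[P1,P2] Q2=[]
t=9-12: P3@Q0 runs 3, rem=6, I/O yield, promote→Q0. Q0=[P3] Q1=[P1,P2] Q2=[]
t=12-15: P3@Q0 runs 3, rem=3, I/O yield, promote→Q0. Q0=[P3] Q1=[P1,P2] Q2=[]
t=15-18: P3@Q0 runs 3, rem=0, completes. Q0=[] Q1=[P1,P2] Q2=[]
t=18-22: P1@Q1 runs 4, rem=5, quantum used, demote→Q2. Q0=[] Q1=[P2] Q2=[P1]
t=22-26: P2@Q1 runs 4, rem=2, quantum used, demote→Q2. Q0=[] Q1=[] Q2=[P1,P2]
t=26-31: P1@Q2 runs 5, rem=0, completes. Q0=[] Q1=[] Q2=[P2]
t=31-33: P2@Q2 runs 2, rem=0, completes. Q0=[] Q1=[] Q2=[]

Answer: 1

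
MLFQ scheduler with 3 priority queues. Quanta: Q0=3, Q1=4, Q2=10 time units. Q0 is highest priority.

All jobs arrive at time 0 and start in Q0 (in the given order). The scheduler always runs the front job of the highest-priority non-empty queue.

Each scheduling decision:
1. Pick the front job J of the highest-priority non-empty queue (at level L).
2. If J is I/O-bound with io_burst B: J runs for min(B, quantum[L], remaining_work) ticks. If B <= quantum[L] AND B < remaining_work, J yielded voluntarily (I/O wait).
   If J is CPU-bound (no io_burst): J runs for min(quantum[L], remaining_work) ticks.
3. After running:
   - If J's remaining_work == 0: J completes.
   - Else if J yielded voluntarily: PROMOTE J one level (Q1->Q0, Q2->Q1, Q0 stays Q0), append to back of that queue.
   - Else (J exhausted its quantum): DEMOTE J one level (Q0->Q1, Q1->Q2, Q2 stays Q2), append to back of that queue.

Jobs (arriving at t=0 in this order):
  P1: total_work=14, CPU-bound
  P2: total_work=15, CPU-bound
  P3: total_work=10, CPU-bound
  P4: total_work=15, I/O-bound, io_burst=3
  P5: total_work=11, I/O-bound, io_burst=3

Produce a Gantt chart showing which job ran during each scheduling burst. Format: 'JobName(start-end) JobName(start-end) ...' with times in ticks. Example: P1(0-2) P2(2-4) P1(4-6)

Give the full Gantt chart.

t=0-3: P1@Q0 runs 3, rem=11, quantum used, demote→Q1. Q0=[P2,P3,P4,P5] Q1=[P1] Q2=[]
t=3-6: P2@Q0 runs 3, rem=12, quantum used, demote→Q1. Q0=[P3,P4,P5] Q1=[P1,P2] Q2=[]
t=6-9: P3@Q0 runs 3, rem=7, quantum used, demote→Q1. Q0=[P4,P5] Q1=[P1,P2,P3] Q2=[]
t=9-12: P4@Q0 runs 3, rem=12, I/O yield, promote→Q0. Q0=[P5,P4] Q1=[P1,P2,P3] Q2=[]
t=12-15: P5@Q0 runs 3, rem=8, I/O yield, promote→Q0. Q0=[P4,P5] Q1=[P1,P2,P3] Q2=[]
t=15-18: P4@Q0 runs 3, rem=9, I/O yield, promote→Q0. Q0=[P5,P4] Q1=[P1,P2,P3] Q2=[]
t=18-21: P5@Q0 runs 3, rem=5, I/O yield, promote→Q0. Q0=[P4,P5] Q1=[P1,P2,P3] Q2=[]
t=21-24: P4@Q0 runs 3, rem=6, I/O yield, promote→Q0. Q0=[P5,P4] Q1=[P1,P2,P3] Q2=[]
t=24-27: P5@Q0 runs 3, rem=2, I/O yield, promote→Q0. Q0=[P4,P5] Q1=[P1,P2,P3] Q2=[]
t=27-30: P4@Q0 runs 3, rem=3, I/O yield, promote→Q0. Q0=[P5,P4] Q1=[P1,P2,P3] Q2=[]
t=30-32: P5@Q0 runs 2, rem=0, completes. Q0=[P4] Q1=[P1,P2,P3] Q2=[]
t=32-35: P4@Q0 runs 3, rem=0, completes. Q0=[] Q1=[P1,P2,P3] Q2=[]
t=35-39: P1@Q1 runs 4, rem=7, quantum used, demote→Q2. Q0=[] Q1=[P2,P3] Q2=[P1]
t=39-43: P2@Q1 runs 4, rem=8, quantum used, demote→Q2. Q0=[] Q1=[P3] Q2=[P1,P2]
t=43-47: P3@Q1 runs 4, rem=3, quantum used, demote→Q2. Q0=[] Q1=[] Q2=[P1,P2,P3]
t=47-54: P1@Q2 runs 7, rem=0, completes. Q0=[] Q1=[] Q2=[P2,P3]
t=54-62: P2@Q2 runs 8, rem=0, completes. Q0=[] Q1=[] Q2=[P3]
t=62-65: P3@Q2 runs 3, rem=0, completes. Q0=[] Q1=[] Q2=[]

Answer: P1(0-3) P2(3-6) P3(6-9) P4(9-12) P5(12-15) P4(15-18) P5(18-21) P4(21-24) P5(24-27) P4(27-30) P5(30-32) P4(32-35) P1(35-39) P2(39-43) P3(43-47) P1(47-54) P2(54-62) P3(62-65)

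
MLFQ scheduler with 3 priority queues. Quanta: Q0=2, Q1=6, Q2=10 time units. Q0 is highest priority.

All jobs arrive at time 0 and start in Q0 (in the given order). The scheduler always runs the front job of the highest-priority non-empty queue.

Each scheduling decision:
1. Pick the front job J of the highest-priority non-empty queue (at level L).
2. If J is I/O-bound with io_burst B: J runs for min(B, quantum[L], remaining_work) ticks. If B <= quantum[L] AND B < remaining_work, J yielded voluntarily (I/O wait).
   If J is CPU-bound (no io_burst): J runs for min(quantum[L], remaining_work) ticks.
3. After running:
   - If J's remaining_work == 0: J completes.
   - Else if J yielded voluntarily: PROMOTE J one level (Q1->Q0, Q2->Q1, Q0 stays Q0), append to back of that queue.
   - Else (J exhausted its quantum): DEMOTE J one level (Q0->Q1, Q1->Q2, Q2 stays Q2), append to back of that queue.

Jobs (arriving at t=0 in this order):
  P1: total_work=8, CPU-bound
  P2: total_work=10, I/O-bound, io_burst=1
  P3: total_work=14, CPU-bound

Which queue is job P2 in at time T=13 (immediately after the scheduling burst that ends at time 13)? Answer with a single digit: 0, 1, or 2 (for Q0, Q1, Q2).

t=0-2: P1@Q0 runs 2, rem=6, quantum used, demote→Q1. Q0=[P2,P3] Q1=[P1] Q2=[]
t=2-3: P2@Q0 runs 1, rem=9, I/O yield, promote→Q0. Q0=[P3,P2] Q1=[P1] Q2=[]
t=3-5: P3@Q0 runs 2, rem=12, quantum used, demote→Q1. Q0=[P2] Q1=[P1,P3] Q2=[]
t=5-6: P2@Q0 runs 1, rem=8, I/O yield, promote→Q0. Q0=[P2] Q1=[P1,P3] Q2=[]
t=6-7: P2@Q0 runs 1, rem=7, I/O yield, promote→Q0. Q0=[P2] Q1=[P1,P3] Q2=[]
t=7-8: P2@Q0 runs 1, rem=6, I/O yield, promote→Q0. Q0=[P2] Q1=[P1,P3] Q2=[]
t=8-9: P2@Q0 runs 1, rem=5, I/O yield, promote→Q0. Q0=[P2] Q1=[P1,P3] Q2=[]
t=9-10: P2@Q0 runs 1, rem=4, I/O yield, promote→Q0. Q0=[P2] Q1=[P1,P3] Q2=[]
t=10-11: P2@Q0 runs 1, rem=3, I/O yield, promote→Q0. Q0=[P2] Q1=[P1,P3] Q2=[]
t=11-12: P2@Q0 runs 1, rem=2, I/O yield, promote→Q0. Q0=[P2] Q1=[P1,P3] Q2=[]
t=12-13: P2@Q0 runs 1, rem=1, I/O yield, promote→Q0. Q0=[P2] Q1=[P1,P3] Q2=[]
t=13-14: P2@Q0 runs 1, rem=0, completes. Q0=[] Q1=[P1,P3] Q2=[]
t=14-20: P1@Q1 runs 6, rem=0, completes. Q0=[] Q1=[P3] Q2=[]
t=20-26: P3@Q1 runs 6, rem=6, quantum used, demote→Q2. Q0=[] Q1=[] Q2=[P3]
t=26-32: P3@Q2 runs 6, rem=0, completes. Q0=[] Q1=[] Q2=[]

Answer: 0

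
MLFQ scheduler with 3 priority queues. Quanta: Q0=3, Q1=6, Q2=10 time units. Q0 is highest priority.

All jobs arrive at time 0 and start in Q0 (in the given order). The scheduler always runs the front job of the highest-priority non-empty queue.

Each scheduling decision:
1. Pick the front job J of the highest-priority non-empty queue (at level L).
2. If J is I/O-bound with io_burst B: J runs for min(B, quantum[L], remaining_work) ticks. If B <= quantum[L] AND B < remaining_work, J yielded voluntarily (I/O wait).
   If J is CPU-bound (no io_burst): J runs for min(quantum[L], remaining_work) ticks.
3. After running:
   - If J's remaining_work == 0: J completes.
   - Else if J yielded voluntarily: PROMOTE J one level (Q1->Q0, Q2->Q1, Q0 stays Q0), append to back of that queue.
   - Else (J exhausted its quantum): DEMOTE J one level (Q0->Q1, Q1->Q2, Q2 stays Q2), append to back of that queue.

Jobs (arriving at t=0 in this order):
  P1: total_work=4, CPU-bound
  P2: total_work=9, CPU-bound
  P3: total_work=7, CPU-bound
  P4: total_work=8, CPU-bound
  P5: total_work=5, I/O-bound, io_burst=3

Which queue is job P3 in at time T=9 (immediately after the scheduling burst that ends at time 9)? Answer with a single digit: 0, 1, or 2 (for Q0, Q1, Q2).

t=0-3: P1@Q0 runs 3, rem=1, quantum used, demote→Q1. Q0=[P2,P3,P4,P5] Q1=[P1] Q2=[]
t=3-6: P2@Q0 runs 3, rem=6, quantum used, demote→Q1. Q0=[P3,P4,P5] Q1=[P1,P2] Q2=[]
t=6-9: P3@Q0 runs 3, rem=4, quantum used, demote→Q1. Q0=[P4,P5] Q1=[P1,P2,P3] Q2=[]
t=9-12: P4@Q0 runs 3, rem=5, quantum used, demote→Q1. Q0=[P5] Q1=[P1,P2,P3,P4] Q2=[]
t=12-15: P5@Q0 runs 3, rem=2, I/O yield, promote→Q0. Q0=[P5] Q1=[P1,P2,P3,P4] Q2=[]
t=15-17: P5@Q0 runs 2, rem=0, completes. Q0=[] Q1=[P1,P2,P3,P4] Q2=[]
t=17-18: P1@Q1 runs 1, rem=0, completes. Q0=[] Q1=[P2,P3,P4] Q2=[]
t=18-24: P2@Q1 runs 6, rem=0, completes. Q0=[] Q1=[P3,P4] Q2=[]
t=24-28: P3@Q1 runs 4, rem=0, completes. Q0=[] Q1=[P4] Q2=[]
t=28-33: P4@Q1 runs 5, rem=0, completes. Q0=[] Q1=[] Q2=[]

Answer: 1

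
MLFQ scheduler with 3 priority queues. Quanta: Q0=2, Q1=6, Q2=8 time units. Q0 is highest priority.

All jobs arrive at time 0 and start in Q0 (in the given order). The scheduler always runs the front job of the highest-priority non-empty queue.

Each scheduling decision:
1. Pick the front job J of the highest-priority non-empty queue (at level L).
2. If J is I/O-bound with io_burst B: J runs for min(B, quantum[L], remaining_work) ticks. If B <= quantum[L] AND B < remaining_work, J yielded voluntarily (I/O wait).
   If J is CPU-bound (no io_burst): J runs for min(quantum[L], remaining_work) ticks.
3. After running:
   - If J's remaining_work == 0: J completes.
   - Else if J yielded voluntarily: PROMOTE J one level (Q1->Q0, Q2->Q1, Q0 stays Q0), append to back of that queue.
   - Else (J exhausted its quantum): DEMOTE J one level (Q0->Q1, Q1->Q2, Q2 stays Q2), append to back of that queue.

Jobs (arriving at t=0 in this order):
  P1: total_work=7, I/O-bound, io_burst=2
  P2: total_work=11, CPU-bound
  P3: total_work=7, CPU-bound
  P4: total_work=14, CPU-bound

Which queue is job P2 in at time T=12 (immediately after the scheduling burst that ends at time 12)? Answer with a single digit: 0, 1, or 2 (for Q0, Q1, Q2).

t=0-2: P1@Q0 runs 2, rem=5, I/O yield, promote→Q0. Q0=[P2,P3,P4,P1] Q1=[] Q2=[]
t=2-4: P2@Q0 runs 2, rem=9, quantum used, demote→Q1. Q0=[P3,P4,P1] Q1=[P2] Q2=[]
t=4-6: P3@Q0 runs 2, rem=5, quantum used, demote→Q1. Q0=[P4,P1] Q1=[P2,P3] Q2=[]
t=6-8: P4@Q0 runs 2, rem=12, quantum used, demote→Q1. Q0=[P1] Q1=[P2,P3,P4] Q2=[]
t=8-10: P1@Q0 runs 2, rem=3, I/O yield, promote→Q0. Q0=[P1] Q1=[P2,P3,P4] Q2=[]
t=10-12: P1@Q0 runs 2, rem=1, I/O yield, promote→Q0. Q0=[P1] Q1=[P2,P3,P4] Q2=[]
t=12-13: P1@Q0 runs 1, rem=0, completes. Q0=[] Q1=[P2,P3,P4] Q2=[]
t=13-19: P2@Q1 runs 6, rem=3, quantum used, demote→Q2. Q0=[] Q1=[P3,P4] Q2=[P2]
t=19-24: P3@Q1 runs 5, rem=0, completes. Q0=[] Q1=[P4] Q2=[P2]
t=24-30: P4@Q1 runs 6, rem=6, quantum used, demote→Q2. Q0=[] Q1=[] Q2=[P2,P4]
t=30-33: P2@Q2 runs 3, rem=0, completes. Q0=[] Q1=[] Q2=[P4]
t=33-39: P4@Q2 runs 6, rem=0, completes. Q0=[] Q1=[] Q2=[]

Answer: 1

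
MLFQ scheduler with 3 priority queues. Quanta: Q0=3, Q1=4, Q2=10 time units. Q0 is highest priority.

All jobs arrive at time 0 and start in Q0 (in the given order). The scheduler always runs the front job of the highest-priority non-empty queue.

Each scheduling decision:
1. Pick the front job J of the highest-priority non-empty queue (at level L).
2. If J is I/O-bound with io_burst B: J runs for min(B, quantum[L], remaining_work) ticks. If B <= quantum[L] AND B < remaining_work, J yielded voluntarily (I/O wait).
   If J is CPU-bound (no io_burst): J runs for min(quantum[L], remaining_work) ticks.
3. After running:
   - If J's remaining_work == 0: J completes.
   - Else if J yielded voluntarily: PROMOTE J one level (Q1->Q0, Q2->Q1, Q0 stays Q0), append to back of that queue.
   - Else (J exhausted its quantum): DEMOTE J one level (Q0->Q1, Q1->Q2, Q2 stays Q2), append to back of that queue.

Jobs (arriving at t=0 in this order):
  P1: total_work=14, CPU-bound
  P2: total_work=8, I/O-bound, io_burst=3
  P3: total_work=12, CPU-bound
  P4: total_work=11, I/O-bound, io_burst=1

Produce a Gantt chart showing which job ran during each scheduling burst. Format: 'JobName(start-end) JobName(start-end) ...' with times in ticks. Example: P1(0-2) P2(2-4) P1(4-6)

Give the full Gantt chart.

Answer: P1(0-3) P2(3-6) P3(6-9) P4(9-10) P2(10-13) P4(13-14) P2(14-16) P4(16-17) P4(17-18) P4(18-19) P4(19-20) P4(20-21) P4(21-22) P4(22-23) P4(23-24) P4(24-25) P1(25-29) P3(29-33) P1(33-40) P3(40-45)

Derivation:
t=0-3: P1@Q0 runs 3, rem=11, quantum used, demote→Q1. Q0=[P2,P3,P4] Q1=[P1] Q2=[]
t=3-6: P2@Q0 runs 3, rem=5, I/O yield, promote→Q0. Q0=[P3,P4,P2] Q1=[P1] Q2=[]
t=6-9: P3@Q0 runs 3, rem=9, quantum used, demote→Q1. Q0=[P4,P2] Q1=[P1,P3] Q2=[]
t=9-10: P4@Q0 runs 1, rem=10, I/O yield, promote→Q0. Q0=[P2,P4] Q1=[P1,P3] Q2=[]
t=10-13: P2@Q0 runs 3, rem=2, I/O yield, promote→Q0. Q0=[P4,P2] Q1=[P1,P3] Q2=[]
t=13-14: P4@Q0 runs 1, rem=9, I/O yield, promote→Q0. Q0=[P2,P4] Q1=[P1,P3] Q2=[]
t=14-16: P2@Q0 runs 2, rem=0, completes. Q0=[P4] Q1=[P1,P3] Q2=[]
t=16-17: P4@Q0 runs 1, rem=8, I/O yield, promote→Q0. Q0=[P4] Q1=[P1,P3] Q2=[]
t=17-18: P4@Q0 runs 1, rem=7, I/O yield, promote→Q0. Q0=[P4] Q1=[P1,P3] Q2=[]
t=18-19: P4@Q0 runs 1, rem=6, I/O yield, promote→Q0. Q0=[P4] Q1=[P1,P3] Q2=[]
t=19-20: P4@Q0 runs 1, rem=5, I/O yield, promote→Q0. Q0=[P4] Q1=[P1,P3] Q2=[]
t=20-21: P4@Q0 runs 1, rem=4, I/O yield, promote→Q0. Q0=[P4] Q1=[P1,P3] Q2=[]
t=21-22: P4@Q0 runs 1, rem=3, I/O yield, promote→Q0. Q0=[P4] Q1=[P1,P3] Q2=[]
t=22-23: P4@Q0 runs 1, rem=2, I/O yield, promote→Q0. Q0=[P4] Q1=[P1,P3] Q2=[]
t=23-24: P4@Q0 runs 1, rem=1, I/O yield, promote→Q0. Q0=[P4] Q1=[P1,P3] Q2=[]
t=24-25: P4@Q0 runs 1, rem=0, completes. Q0=[] Q1=[P1,P3] Q2=[]
t=25-29: P1@Q1 runs 4, rem=7, quantum used, demote→Q2. Q0=[] Q1=[P3] Q2=[P1]
t=29-33: P3@Q1 runs 4, rem=5, quantum used, demote→Q2. Q0=[] Q1=[] Q2=[P1,P3]
t=33-40: P1@Q2 runs 7, rem=0, completes. Q0=[] Q1=[] Q2=[P3]
t=40-45: P3@Q2 runs 5, rem=0, completes. Q0=[] Q1=[] Q2=[]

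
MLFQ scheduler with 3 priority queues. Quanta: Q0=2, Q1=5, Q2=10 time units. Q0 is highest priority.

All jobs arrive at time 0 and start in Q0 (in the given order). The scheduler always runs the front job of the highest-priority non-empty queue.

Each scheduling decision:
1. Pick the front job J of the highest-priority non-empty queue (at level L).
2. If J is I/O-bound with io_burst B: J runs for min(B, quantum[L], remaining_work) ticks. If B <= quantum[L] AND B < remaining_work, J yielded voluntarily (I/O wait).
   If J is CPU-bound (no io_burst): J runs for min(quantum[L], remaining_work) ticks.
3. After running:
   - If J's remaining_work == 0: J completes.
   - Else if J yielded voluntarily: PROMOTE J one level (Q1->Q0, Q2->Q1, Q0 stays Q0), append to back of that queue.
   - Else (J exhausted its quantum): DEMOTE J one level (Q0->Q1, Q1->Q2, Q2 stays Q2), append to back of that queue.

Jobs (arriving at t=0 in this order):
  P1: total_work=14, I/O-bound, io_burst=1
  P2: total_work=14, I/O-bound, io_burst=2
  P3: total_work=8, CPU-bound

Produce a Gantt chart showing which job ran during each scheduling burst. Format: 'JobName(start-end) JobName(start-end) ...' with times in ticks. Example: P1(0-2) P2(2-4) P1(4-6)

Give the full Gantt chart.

Answer: P1(0-1) P2(1-3) P3(3-5) P1(5-6) P2(6-8) P1(8-9) P2(9-11) P1(11-12) P2(12-14) P1(14-15) P2(15-17) P1(17-18) P2(18-20) P1(20-21) P2(21-23) P1(23-24) P1(24-25) P1(25-26) P1(26-27) P1(27-28) P1(28-29) P1(29-30) P3(30-35) P3(35-36)

Derivation:
t=0-1: P1@Q0 runs 1, rem=13, I/O yield, promote→Q0. Q0=[P2,P3,P1] Q1=[] Q2=[]
t=1-3: P2@Q0 runs 2, rem=12, I/O yield, promote→Q0. Q0=[P3,P1,P2] Q1=[] Q2=[]
t=3-5: P3@Q0 runs 2, rem=6, quantum used, demote→Q1. Q0=[P1,P2] Q1=[P3] Q2=[]
t=5-6: P1@Q0 runs 1, rem=12, I/O yield, promote→Q0. Q0=[P2,P1] Q1=[P3] Q2=[]
t=6-8: P2@Q0 runs 2, rem=10, I/O yield, promote→Q0. Q0=[P1,P2] Q1=[P3] Q2=[]
t=8-9: P1@Q0 runs 1, rem=11, I/O yield, promote→Q0. Q0=[P2,P1] Q1=[P3] Q2=[]
t=9-11: P2@Q0 runs 2, rem=8, I/O yield, promote→Q0. Q0=[P1,P2] Q1=[P3] Q2=[]
t=11-12: P1@Q0 runs 1, rem=10, I/O yield, promote→Q0. Q0=[P2,P1] Q1=[P3] Q2=[]
t=12-14: P2@Q0 runs 2, rem=6, I/O yield, promote→Q0. Q0=[P1,P2] Q1=[P3] Q2=[]
t=14-15: P1@Q0 runs 1, rem=9, I/O yield, promote→Q0. Q0=[P2,P1] Q1=[P3] Q2=[]
t=15-17: P2@Q0 runs 2, rem=4, I/O yield, promote→Q0. Q0=[P1,P2] Q1=[P3] Q2=[]
t=17-18: P1@Q0 runs 1, rem=8, I/O yield, promote→Q0. Q0=[P2,P1] Q1=[P3] Q2=[]
t=18-20: P2@Q0 runs 2, rem=2, I/O yield, promote→Q0. Q0=[P1,P2] Q1=[P3] Q2=[]
t=20-21: P1@Q0 runs 1, rem=7, I/O yield, promote→Q0. Q0=[P2,P1] Q1=[P3] Q2=[]
t=21-23: P2@Q0 runs 2, rem=0, completes. Q0=[P1] Q1=[P3] Q2=[]
t=23-24: P1@Q0 runs 1, rem=6, I/O yield, promote→Q0. Q0=[P1] Q1=[P3] Q2=[]
t=24-25: P1@Q0 runs 1, rem=5, I/O yield, promote→Q0. Q0=[P1] Q1=[P3] Q2=[]
t=25-26: P1@Q0 runs 1, rem=4, I/O yield, promote→Q0. Q0=[P1] Q1=[P3] Q2=[]
t=26-27: P1@Q0 runs 1, rem=3, I/O yield, promote→Q0. Q0=[P1] Q1=[P3] Q2=[]
t=27-28: P1@Q0 runs 1, rem=2, I/O yield, promote→Q0. Q0=[P1] Q1=[P3] Q2=[]
t=28-29: P1@Q0 runs 1, rem=1, I/O yield, promote→Q0. Q0=[P1] Q1=[P3] Q2=[]
t=29-30: P1@Q0 runs 1, rem=0, completes. Q0=[] Q1=[P3] Q2=[]
t=30-35: P3@Q1 runs 5, rem=1, quantum used, demote→Q2. Q0=[] Q1=[] Q2=[P3]
t=35-36: P3@Q2 runs 1, rem=0, completes. Q0=[] Q1=[] Q2=[]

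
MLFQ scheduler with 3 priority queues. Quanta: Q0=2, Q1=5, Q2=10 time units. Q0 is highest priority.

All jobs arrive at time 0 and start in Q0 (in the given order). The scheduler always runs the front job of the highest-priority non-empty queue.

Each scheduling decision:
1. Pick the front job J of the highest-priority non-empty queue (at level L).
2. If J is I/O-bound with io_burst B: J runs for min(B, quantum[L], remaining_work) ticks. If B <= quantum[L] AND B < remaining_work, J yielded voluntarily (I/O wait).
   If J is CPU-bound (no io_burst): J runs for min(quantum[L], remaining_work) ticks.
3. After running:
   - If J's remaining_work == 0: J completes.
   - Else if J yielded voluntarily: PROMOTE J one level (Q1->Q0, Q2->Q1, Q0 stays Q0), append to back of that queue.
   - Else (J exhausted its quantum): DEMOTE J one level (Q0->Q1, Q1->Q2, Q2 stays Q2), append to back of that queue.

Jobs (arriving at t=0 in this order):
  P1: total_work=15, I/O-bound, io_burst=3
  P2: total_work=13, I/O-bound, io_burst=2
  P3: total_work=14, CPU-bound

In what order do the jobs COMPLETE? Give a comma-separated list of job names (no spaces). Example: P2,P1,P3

Answer: P2,P1,P3

Derivation:
t=0-2: P1@Q0 runs 2, rem=13, quantum used, demote→Q1. Q0=[P2,P3] Q1=[P1] Q2=[]
t=2-4: P2@Q0 runs 2, rem=11, I/O yield, promote→Q0. Q0=[P3,P2] Q1=[P1] Q2=[]
t=4-6: P3@Q0 runs 2, rem=12, quantum used, demote→Q1. Q0=[P2] Q1=[P1,P3] Q2=[]
t=6-8: P2@Q0 runs 2, rem=9, I/O yield, promote→Q0. Q0=[P2] Q1=[P1,P3] Q2=[]
t=8-10: P2@Q0 runs 2, rem=7, I/O yield, promote→Q0. Q0=[P2] Q1=[P1,P3] Q2=[]
t=10-12: P2@Q0 runs 2, rem=5, I/O yield, promote→Q0. Q0=[P2] Q1=[P1,P3] Q2=[]
t=12-14: P2@Q0 runs 2, rem=3, I/O yield, promote→Q0. Q0=[P2] Q1=[P1,P3] Q2=[]
t=14-16: P2@Q0 runs 2, rem=1, I/O yield, promote→Q0. Q0=[P2] Q1=[P1,P3] Q2=[]
t=16-17: P2@Q0 runs 1, rem=0, completes. Q0=[] Q1=[P1,P3] Q2=[]
t=17-20: P1@Q1 runs 3, rem=10, I/O yield, promote→Q0. Q0=[P1] Q1=[P3] Q2=[]
t=20-22: P1@Q0 runs 2, rem=8, quantum used, demote→Q1. Q0=[] Q1=[P3,P1] Q2=[]
t=22-27: P3@Q1 runs 5, rem=7, quantum used, demote→Q2. Q0=[] Q1=[P1] Q2=[P3]
t=27-30: P1@Q1 runs 3, rem=5, I/O yield, promote→Q0. Q0=[P1] Q1=[] Q2=[P3]
t=30-32: P1@Q0 runs 2, rem=3, quantum used, demote→Q1. Q0=[] Q1=[P1] Q2=[P3]
t=32-35: P1@Q1 runs 3, rem=0, completes. Q0=[] Q1=[] Q2=[P3]
t=35-42: P3@Q2 runs 7, rem=0, completes. Q0=[] Q1=[] Q2=[]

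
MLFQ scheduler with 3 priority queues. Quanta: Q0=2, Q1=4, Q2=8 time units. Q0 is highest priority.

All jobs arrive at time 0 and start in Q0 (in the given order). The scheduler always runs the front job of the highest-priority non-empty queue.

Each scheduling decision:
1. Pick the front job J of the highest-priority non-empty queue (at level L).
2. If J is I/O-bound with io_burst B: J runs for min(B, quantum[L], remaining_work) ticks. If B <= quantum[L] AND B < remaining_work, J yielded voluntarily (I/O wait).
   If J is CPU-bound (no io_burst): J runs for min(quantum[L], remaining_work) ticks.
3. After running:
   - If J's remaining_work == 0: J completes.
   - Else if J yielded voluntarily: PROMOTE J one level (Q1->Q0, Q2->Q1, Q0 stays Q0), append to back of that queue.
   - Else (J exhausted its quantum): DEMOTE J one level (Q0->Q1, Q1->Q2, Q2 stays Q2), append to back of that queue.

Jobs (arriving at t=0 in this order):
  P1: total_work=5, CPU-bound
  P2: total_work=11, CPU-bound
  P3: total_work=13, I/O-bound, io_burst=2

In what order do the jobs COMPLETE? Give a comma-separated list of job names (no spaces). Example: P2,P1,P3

t=0-2: P1@Q0 runs 2, rem=3, quantum used, demote→Q1. Q0=[P2,P3] Q1=[P1] Q2=[]
t=2-4: P2@Q0 runs 2, rem=9, quantum used, demote→Q1. Q0=[P3] Q1=[P1,P2] Q2=[]
t=4-6: P3@Q0 runs 2, rem=11, I/O yield, promote→Q0. Q0=[P3] Q1=[P1,P2] Q2=[]
t=6-8: P3@Q0 runs 2, rem=9, I/O yield, promote→Q0. Q0=[P3] Q1=[P1,P2] Q2=[]
t=8-10: P3@Q0 runs 2, rem=7, I/O yield, promote→Q0. Q0=[P3] Q1=[P1,P2] Q2=[]
t=10-12: P3@Q0 runs 2, rem=5, I/O yield, promote→Q0. Q0=[P3] Q1=[P1,P2] Q2=[]
t=12-14: P3@Q0 runs 2, rem=3, I/O yield, promote→Q0. Q0=[P3] Q1=[P1,P2] Q2=[]
t=14-16: P3@Q0 runs 2, rem=1, I/O yield, promote→Q0. Q0=[P3] Q1=[P1,P2] Q2=[]
t=16-17: P3@Q0 runs 1, rem=0, completes. Q0=[] Q1=[P1,P2] Q2=[]
t=17-20: P1@Q1 runs 3, rem=0, completes. Q0=[] Q1=[P2] Q2=[]
t=20-24: P2@Q1 runs 4, rem=5, quantum used, demote→Q2. Q0=[] Q1=[] Q2=[P2]
t=24-29: P2@Q2 runs 5, rem=0, completes. Q0=[] Q1=[] Q2=[]

Answer: P3,P1,P2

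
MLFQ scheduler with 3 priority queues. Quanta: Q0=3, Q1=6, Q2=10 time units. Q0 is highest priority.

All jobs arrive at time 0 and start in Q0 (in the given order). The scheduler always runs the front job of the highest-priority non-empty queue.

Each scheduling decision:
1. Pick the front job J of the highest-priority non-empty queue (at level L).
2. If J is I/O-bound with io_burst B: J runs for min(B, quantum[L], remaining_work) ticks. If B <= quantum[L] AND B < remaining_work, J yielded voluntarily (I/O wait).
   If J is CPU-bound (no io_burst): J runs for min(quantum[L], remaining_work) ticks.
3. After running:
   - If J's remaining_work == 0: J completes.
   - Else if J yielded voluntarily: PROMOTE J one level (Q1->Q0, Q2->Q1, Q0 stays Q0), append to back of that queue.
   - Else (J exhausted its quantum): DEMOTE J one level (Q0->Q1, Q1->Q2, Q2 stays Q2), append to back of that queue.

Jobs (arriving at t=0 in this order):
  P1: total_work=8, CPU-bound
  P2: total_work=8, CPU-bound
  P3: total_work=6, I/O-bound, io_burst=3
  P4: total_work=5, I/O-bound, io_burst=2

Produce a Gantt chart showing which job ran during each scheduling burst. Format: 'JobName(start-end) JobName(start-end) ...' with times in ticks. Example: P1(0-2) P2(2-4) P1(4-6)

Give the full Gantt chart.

t=0-3: P1@Q0 runs 3, rem=5, quantum used, demote→Q1. Q0=[P2,P3,P4] Q1=[P1] Q2=[]
t=3-6: P2@Q0 runs 3, rem=5, quantum used, demote→Q1. Q0=[P3,P4] Q1=[P1,P2] Q2=[]
t=6-9: P3@Q0 runs 3, rem=3, I/O yield, promote→Q0. Q0=[P4,P3] Q1=[P1,P2] Q2=[]
t=9-11: P4@Q0 runs 2, rem=3, I/O yield, promote→Q0. Q0=[P3,P4] Q1=[P1,P2] Q2=[]
t=11-14: P3@Q0 runs 3, rem=0, completes. Q0=[P4] Q1=[P1,P2] Q2=[]
t=14-16: P4@Q0 runs 2, rem=1, I/O yield, promote→Q0. Q0=[P4] Q1=[P1,P2] Q2=[]
t=16-17: P4@Q0 runs 1, rem=0, completes. Q0=[] Q1=[P1,P2] Q2=[]
t=17-22: P1@Q1 runs 5, rem=0, completes. Q0=[] Q1=[P2] Q2=[]
t=22-27: P2@Q1 runs 5, rem=0, completes. Q0=[] Q1=[] Q2=[]

Answer: P1(0-3) P2(3-6) P3(6-9) P4(9-11) P3(11-14) P4(14-16) P4(16-17) P1(17-22) P2(22-27)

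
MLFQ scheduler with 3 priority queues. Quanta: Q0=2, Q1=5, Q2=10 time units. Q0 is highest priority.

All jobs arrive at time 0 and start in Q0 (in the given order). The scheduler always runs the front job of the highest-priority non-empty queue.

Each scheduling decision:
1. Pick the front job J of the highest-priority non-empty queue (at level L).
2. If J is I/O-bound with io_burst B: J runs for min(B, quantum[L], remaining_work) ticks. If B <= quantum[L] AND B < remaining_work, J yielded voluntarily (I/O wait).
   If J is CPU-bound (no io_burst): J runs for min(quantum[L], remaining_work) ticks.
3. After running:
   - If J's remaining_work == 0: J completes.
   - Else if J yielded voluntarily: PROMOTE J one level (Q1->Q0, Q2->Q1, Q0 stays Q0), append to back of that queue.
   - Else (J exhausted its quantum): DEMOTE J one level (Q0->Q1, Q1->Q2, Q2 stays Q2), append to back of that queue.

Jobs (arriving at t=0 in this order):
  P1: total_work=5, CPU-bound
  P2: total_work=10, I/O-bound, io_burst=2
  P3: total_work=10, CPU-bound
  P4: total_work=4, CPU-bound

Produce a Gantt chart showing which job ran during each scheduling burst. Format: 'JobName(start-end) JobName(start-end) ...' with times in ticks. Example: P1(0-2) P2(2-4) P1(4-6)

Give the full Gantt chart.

t=0-2: P1@Q0 runs 2, rem=3, quantum used, demote→Q1. Q0=[P2,P3,P4] Q1=[P1] Q2=[]
t=2-4: P2@Q0 runs 2, rem=8, I/O yield, promote→Q0. Q0=[P3,P4,P2] Q1=[P1] Q2=[]
t=4-6: P3@Q0 runs 2, rem=8, quantum used, demote→Q1. Q0=[P4,P2] Q1=[P1,P3] Q2=[]
t=6-8: P4@Q0 runs 2, rem=2, quantum used, demote→Q1. Q0=[P2] Q1=[P1,P3,P4] Q2=[]
t=8-10: P2@Q0 runs 2, rem=6, I/O yield, promote→Q0. Q0=[P2] Q1=[P1,P3,P4] Q2=[]
t=10-12: P2@Q0 runs 2, rem=4, I/O yield, promote→Q0. Q0=[P2] Q1=[P1,P3,P4] Q2=[]
t=12-14: P2@Q0 runs 2, rem=2, I/O yield, promote→Q0. Q0=[P2] Q1=[P1,P3,P4] Q2=[]
t=14-16: P2@Q0 runs 2, rem=0, completes. Q0=[] Q1=[P1,P3,P4] Q2=[]
t=16-19: P1@Q1 runs 3, rem=0, completes. Q0=[] Q1=[P3,P4] Q2=[]
t=19-24: P3@Q1 runs 5, rem=3, quantum used, demote→Q2. Q0=[] Q1=[P4] Q2=[P3]
t=24-26: P4@Q1 runs 2, rem=0, completes. Q0=[] Q1=[] Q2=[P3]
t=26-29: P3@Q2 runs 3, rem=0, completes. Q0=[] Q1=[] Q2=[]

Answer: P1(0-2) P2(2-4) P3(4-6) P4(6-8) P2(8-10) P2(10-12) P2(12-14) P2(14-16) P1(16-19) P3(19-24) P4(24-26) P3(26-29)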